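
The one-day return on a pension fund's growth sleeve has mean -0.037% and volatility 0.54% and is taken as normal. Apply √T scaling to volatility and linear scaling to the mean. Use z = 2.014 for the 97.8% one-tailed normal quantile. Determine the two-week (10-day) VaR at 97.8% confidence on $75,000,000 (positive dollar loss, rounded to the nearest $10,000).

σ_{10d} = 0.54% × √10 = 1.708%; μ_{10d} = 10 × -0.037% = -0.370%.
VaR = −(-0.370%) + 2.014 × 1.708% = 3.810%.
On $75,000,000: 0.03810 × $75,000,000 = $2,857,500.

$2,860,000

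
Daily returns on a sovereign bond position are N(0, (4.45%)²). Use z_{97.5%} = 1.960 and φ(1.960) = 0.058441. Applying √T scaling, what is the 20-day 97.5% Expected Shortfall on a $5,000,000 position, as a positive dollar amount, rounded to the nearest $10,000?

σ_{20d} = 4.45% × √20 = 19.901%.
ES multiplier = φ(z)/(1−α) = 0.058441/0.025 = 2.338.
ES = 19.901% × 2.338 = 46.529%; on $5,000,000: $2,326,450.

$2,330,000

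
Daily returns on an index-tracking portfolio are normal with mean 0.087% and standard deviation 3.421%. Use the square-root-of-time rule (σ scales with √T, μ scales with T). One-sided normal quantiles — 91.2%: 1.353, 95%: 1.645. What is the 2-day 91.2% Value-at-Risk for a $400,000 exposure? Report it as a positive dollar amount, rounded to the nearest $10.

$25,490

σ_{2d} = 3.421% × √2 = 4.838%; μ_{2d} = 2 × 0.087% = 0.174%.
VaR = −(0.174%) + 1.353 × 4.838% = 6.372%.
On $400,000: 0.06372 × $400,000 = $25,488.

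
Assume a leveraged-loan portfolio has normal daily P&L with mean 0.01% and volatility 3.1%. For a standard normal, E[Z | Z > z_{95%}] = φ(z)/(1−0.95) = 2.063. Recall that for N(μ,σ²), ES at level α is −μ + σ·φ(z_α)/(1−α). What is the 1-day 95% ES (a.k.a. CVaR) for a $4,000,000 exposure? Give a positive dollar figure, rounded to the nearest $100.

$255,400

ES = −(0.01%) + 3.1% × 2.063 = 6.385%.
On $4,000,000: 0.06385 × $4,000,000 = $255,400.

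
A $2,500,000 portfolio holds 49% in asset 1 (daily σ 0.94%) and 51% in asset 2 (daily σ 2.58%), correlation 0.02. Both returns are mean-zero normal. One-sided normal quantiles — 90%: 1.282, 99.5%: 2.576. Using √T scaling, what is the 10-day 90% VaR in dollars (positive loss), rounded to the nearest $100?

$142,200

σ_p = √(0.49²·0.94² + 0.51²·2.58² + 2·0.02·0.49·0.51·0.94·2.58) = 1.403%.
σ_{10d} = 1.403% × √10 = 4.437%.
VaR = 1.282 × 4.437% = 5.688%; on $2,500,000 that is $142,200.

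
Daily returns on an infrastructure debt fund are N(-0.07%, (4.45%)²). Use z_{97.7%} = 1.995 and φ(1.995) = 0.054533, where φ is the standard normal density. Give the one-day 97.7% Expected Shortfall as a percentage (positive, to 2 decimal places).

Tail multiplier: φ(z)/(1−α) = 0.054533 / 0.023 = 2.371.
ES = −(-0.07%) + 4.45% × 2.371 = 10.621%.

10.62%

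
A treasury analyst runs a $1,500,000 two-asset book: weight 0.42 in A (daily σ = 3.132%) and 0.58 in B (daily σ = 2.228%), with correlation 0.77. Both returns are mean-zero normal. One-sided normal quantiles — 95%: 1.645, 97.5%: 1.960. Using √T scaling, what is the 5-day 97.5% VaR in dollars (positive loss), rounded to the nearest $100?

$161,300

σ_p = √(0.42²·3.132² + 0.58²·2.228² + 2·0.77·0.42·0.58·3.132·2.228) = 2.453%.
σ_{5d} = 2.453% × √5 = 5.485%.
VaR = 1.960 × 5.485% = 10.751%; on $1,500,000 that is $161,265.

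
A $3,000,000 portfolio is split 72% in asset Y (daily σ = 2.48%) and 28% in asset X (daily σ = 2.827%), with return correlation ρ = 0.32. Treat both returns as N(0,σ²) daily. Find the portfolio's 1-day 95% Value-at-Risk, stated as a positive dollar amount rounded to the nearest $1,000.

$107,000

σ_p² = 0.72²·2.48² + 0.28²·2.827² + 2·0.32·0.72·0.28·2.48·2.827 = 4.7195 (%²).
σ_p = √4.7195 = 2.172%.
At 95%, z = 1.645.
VaR = 1.645 × 2.172% = 3.573%; on $3,000,000 that is $107,190.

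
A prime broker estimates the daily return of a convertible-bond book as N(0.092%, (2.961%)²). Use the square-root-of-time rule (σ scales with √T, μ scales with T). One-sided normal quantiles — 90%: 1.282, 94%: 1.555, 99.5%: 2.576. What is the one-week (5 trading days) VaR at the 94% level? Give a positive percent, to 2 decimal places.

9.84%

σ_{5d} = 2.961% × √5 = 6.621%; μ_{5d} = 5 × 0.092% = 0.460%.
VaR = −(0.460%) + 1.555 × 6.621% = 9.836%.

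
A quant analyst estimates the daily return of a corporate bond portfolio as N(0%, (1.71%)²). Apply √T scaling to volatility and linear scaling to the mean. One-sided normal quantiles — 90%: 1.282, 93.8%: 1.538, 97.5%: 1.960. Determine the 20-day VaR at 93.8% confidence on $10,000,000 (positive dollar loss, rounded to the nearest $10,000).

$1,180,000

σ_{20d} = 1.71% × √20 = 7.647%.
VaR = 1.538 × 7.647% = 11.761%.
On $10,000,000: 0.11761 × $10,000,000 = $1,176,100.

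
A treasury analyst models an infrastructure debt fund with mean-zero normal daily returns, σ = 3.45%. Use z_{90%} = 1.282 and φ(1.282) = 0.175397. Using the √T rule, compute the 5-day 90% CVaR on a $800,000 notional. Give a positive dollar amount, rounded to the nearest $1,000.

σ_{5d} = 3.45% × √5 = 7.714%.
ES multiplier = φ(z)/(1−α) = 0.175397/0.1 = 1.754.
ES = 7.714% × 1.754 = 13.530%; on $800,000: $108,240.

$108,000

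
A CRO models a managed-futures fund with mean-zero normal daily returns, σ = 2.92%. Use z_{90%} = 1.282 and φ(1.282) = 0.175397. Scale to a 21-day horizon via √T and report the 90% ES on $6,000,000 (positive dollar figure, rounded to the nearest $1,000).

σ_{21d} = 2.92% × √21 = 13.381%.
ES multiplier = φ(z)/(1−α) = 0.175397/0.1 = 1.754.
ES = 13.381% × 1.754 = 23.470%; on $6,000,000: $1,408,200.

$1,408,000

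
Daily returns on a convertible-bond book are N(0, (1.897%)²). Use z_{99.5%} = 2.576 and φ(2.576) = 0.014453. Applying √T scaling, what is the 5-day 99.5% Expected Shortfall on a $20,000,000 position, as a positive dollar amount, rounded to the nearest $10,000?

$2,450,000

σ_{5d} = 1.897% × √5 = 4.242%.
ES multiplier = φ(z)/(1−α) = 0.014453/0.005 = 2.891.
ES = 4.242% × 2.891 = 12.264%; on $20,000,000: $2,452,800.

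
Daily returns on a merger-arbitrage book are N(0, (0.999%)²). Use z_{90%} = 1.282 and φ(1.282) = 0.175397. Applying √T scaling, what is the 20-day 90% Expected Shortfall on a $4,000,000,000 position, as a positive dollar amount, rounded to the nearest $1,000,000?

$313,000,000

σ_{20d} = 0.999% × √20 = 4.468%.
ES multiplier = φ(z)/(1−α) = 0.175397/0.1 = 1.754.
ES = 4.468% × 1.754 = 7.837%; on $4,000,000,000: $313,480,000.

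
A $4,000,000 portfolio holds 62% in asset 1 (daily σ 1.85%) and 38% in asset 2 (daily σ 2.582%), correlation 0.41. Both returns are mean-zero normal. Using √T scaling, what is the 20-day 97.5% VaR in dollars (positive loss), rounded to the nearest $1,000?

$627,000

σ_p = √(0.62²·1.85² + 0.38²·2.582² + 2·0.41·0.62·0.38·1.85·2.582) = 1.789%.
σ_{20d} = 1.789% × √20 = 8.001%.
z(97.5%) = 1.960.
VaR = 1.960 × 8.001% = 15.682%; on $4,000,000 that is $627,280.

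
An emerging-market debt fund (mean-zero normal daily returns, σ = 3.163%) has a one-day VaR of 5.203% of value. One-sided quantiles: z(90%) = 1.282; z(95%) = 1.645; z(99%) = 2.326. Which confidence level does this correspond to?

95%

Implied z = VaR/σ = 5.203 / 3.163 = 1.645.
This matches z(95%) = 1.645.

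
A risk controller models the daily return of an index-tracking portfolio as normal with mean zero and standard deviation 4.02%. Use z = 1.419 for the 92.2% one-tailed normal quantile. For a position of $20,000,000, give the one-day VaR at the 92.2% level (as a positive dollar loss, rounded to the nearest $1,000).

$1,141,000

VaR = z·σ = 1.419 × 4.02% = 5.704%.
On $20,000,000: 0.05704 × $20,000,000 = $1,140,800.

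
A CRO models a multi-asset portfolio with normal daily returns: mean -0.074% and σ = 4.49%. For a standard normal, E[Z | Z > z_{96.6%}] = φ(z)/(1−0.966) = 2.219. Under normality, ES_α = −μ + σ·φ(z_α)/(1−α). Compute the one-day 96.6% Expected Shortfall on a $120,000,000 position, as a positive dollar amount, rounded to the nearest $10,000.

$12,040,000

ES = −(-0.074%) + 4.49% × 2.219 = 10.037%.
On $120,000,000: 0.10037 × $120,000,000 = $12,044,400.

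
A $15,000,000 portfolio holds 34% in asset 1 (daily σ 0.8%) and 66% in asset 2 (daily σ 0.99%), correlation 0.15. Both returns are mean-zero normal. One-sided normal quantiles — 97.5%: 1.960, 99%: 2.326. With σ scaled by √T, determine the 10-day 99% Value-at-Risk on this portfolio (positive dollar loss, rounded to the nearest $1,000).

$821,000

σ_p = √(0.34²·0.8² + 0.66²·0.99² + 2·0.15·0.34·0.66·0.8·0.99) = 0.744%.
σ_{10d} = 0.744% × √10 = 2.353%.
VaR = 2.326 × 2.353% = 5.473%; on $15,000,000 that is $820,950.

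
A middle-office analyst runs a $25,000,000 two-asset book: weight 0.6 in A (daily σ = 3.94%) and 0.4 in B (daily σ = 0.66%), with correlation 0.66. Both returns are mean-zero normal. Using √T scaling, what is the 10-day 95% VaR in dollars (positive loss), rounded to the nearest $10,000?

$3,310,000

σ_p = √(0.6²·3.94² + 0.4²·0.66² + 2·0.66·0.6·0.4·3.94·0.66) = 2.546%.
σ_{10d} = 2.546% × √10 = 8.051%.
z(95%) = 1.645.
VaR = 1.645 × 8.051% = 13.244%; on $25,000,000 that is $3,311,000.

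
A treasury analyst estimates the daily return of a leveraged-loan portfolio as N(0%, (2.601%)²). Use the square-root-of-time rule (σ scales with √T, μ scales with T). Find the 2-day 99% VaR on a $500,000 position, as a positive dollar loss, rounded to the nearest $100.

At 99%, z = 2.326.
σ_{2d} = 2.601% × √2 = 3.678%.
VaR = 2.326 × 3.678% = 8.555%.
On $500,000: 0.08555 × $500,000 = $42,775.

$42,800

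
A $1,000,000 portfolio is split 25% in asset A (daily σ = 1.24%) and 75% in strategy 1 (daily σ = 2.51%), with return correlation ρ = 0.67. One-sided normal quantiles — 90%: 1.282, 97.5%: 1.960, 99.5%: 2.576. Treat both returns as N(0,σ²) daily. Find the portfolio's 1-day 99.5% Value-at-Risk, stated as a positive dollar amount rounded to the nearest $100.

$54,200

σ_p² = 0.25²·1.24² + 0.75²·2.51² + 2·0.67·0.25·0.75·1.24·2.51 = 4.4219 (%²).
σ_p = √4.4219 = 2.103%.
VaR = 2.576 × 2.103% = 5.417%; on $1,000,000 that is $54,170.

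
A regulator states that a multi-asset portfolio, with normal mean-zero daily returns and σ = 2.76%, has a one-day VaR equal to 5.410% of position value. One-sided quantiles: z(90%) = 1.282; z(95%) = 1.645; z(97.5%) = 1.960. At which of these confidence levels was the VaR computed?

97.5%

Implied z = VaR/σ = 5.410 / 2.76 = 1.960.
This matches z(97.5%) = 1.960.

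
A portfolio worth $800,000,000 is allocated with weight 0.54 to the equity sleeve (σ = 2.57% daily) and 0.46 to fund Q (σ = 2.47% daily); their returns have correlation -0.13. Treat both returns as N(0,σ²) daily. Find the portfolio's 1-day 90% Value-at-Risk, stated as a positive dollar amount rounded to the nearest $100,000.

σ_p² = 0.54²·2.57² + 0.46²·2.47² + 2·-0.13·0.54·0.46·2.57·2.47 = 2.8070 (%²).
σ_p = √2.8070 = 1.675%.
At 90%, z = 1.282.
VaR = 1.282 × 1.675% = 2.147%; on $800,000,000 that is $17,176,000.

$17,200,000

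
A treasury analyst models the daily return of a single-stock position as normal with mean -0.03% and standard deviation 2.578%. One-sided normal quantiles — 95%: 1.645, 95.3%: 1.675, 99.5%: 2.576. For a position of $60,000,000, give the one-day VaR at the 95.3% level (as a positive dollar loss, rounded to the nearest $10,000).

$2,610,000

VaR = −μ + z·σ = −(-0.03%) + 1.675 × 2.578% = 4.348%.
On $60,000,000: 0.04348 × $60,000,000 = $2,608,800.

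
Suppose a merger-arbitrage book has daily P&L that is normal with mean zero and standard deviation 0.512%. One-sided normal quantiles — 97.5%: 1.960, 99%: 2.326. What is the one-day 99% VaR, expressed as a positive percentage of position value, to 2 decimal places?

VaR = z·σ = 2.326 × 0.512% = 1.191%.

1.19%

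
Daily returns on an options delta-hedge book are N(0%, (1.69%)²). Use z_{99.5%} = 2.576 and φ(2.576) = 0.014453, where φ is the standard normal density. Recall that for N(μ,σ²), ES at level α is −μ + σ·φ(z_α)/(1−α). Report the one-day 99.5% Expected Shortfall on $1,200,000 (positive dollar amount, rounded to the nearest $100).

$58,600

Tail multiplier: φ(z)/(1−α) = 0.014453 / 0.005 = 2.891.
ES = 1.69% × 2.891 = 4.886%.
On $1,200,000: 0.04886 × $1,200,000 = $58,632.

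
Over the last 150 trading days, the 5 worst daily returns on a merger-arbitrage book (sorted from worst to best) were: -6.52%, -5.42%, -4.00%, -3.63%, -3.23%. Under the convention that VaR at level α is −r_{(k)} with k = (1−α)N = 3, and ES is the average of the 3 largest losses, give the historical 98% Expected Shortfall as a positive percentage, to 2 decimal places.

The 3 worst returns sum to -15.94%.
ES = −(-15.94%) / 3 = 5.3133…% ≈ 5.31%.

5.31%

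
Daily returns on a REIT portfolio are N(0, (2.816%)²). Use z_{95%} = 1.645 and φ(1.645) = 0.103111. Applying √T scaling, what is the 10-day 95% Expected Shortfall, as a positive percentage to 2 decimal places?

σ_{10d} = 2.816% × √10 = 8.905%.
ES multiplier = φ(z)/(1−α) = 0.103111/0.05 = 2.062.
ES = 8.905% × 2.062 = 18.362%.

18.36%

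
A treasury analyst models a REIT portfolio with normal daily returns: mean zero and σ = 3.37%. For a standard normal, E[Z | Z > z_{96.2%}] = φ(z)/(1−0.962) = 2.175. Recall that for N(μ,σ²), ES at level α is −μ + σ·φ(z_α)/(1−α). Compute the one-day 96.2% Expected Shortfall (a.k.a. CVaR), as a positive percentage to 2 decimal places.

7.33%

ES = 3.37% × 2.175 = 7.330%.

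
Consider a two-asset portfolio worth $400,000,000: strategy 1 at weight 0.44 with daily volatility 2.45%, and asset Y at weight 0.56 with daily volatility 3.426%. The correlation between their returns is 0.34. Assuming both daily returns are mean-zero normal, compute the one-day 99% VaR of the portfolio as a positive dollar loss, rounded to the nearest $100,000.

σ_p² = 0.44²·2.45² + 0.56²·3.426² + 2·0.34·0.44·0.56·2.45·3.426 = 6.2493 (%²).
σ_p = √6.2493 = 2.500%.
At 99%, z = 2.326.
VaR = 2.326 × 2.500% = 5.815%; on $400,000,000 that is $23,260,000.

$23,300,000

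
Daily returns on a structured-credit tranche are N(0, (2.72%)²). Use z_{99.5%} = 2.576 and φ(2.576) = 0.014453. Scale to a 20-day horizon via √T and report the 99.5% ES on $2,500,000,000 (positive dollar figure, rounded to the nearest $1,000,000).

$879,000,000

σ_{20d} = 2.72% × √20 = 12.164%.
ES multiplier = φ(z)/(1−α) = 0.014453/0.005 = 2.891.
ES = 12.164% × 2.891 = 35.166%; on $2,500,000,000: $879,150,000.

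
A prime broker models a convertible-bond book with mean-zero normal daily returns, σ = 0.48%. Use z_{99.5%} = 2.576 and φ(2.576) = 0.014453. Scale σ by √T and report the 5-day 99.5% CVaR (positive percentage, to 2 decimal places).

σ_{5d} = 0.48% × √5 = 1.073%.
ES multiplier = φ(z)/(1−α) = 0.014453/0.005 = 2.891.
ES = 1.073% × 2.891 = 3.102%.

3.10%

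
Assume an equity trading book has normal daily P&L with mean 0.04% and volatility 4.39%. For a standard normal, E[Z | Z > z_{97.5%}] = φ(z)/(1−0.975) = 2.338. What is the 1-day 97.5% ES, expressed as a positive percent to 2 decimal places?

10.22%

ES = −(0.04%) + 4.39% × 2.338 = 10.224%.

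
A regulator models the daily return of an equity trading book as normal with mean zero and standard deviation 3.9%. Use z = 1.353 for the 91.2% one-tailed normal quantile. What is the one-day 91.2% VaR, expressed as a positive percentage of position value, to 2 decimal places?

5.28%

VaR = z·σ = 1.353 × 3.9% = 5.277%.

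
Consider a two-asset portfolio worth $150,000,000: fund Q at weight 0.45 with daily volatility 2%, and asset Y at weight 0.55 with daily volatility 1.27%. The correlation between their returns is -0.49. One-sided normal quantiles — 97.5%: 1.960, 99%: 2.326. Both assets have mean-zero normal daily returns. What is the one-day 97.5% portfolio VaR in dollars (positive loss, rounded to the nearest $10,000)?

σ_p² = 0.45²·2² + 0.55²·1.27² + 2·-0.49·0.45·0.55·2·1.27 = 0.6818 (%²).
σ_p = √0.6818 = 0.826%.
VaR = 1.960 × 0.826% = 1.619%; on $150,000,000 that is $2,428,500.

$2,430,000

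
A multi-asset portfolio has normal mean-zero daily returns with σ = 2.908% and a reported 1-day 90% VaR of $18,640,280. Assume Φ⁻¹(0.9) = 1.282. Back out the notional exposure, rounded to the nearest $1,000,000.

$500,000,000

VaR as a fraction of value: z·σ = 1.282 × 2.908% = 3.72806%.
Position = $18,640,280 / 0.0372806 = $500,000,000.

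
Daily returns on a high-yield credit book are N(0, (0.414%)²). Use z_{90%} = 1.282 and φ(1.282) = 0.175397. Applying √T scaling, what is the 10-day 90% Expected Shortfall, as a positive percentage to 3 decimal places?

2.296%

σ_{10d} = 0.414% × √10 = 1.309%.
ES multiplier = φ(z)/(1−α) = 0.175397/0.1 = 1.754.
ES = 1.309% × 1.754 = 2.296%.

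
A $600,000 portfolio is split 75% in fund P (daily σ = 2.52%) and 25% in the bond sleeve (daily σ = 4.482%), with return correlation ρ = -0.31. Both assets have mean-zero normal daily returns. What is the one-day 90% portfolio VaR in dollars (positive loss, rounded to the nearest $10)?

σ_p² = 0.75²·2.52² + 0.25²·4.482² + 2·-0.31·0.75·0.25·2.52·4.482 = 3.5146 (%²).
σ_p = √3.5146 = 1.875%.
At 90%, z = 1.282.
VaR = 1.282 × 1.875% = 2.404%; on $600,000 that is $14,424.

$14,420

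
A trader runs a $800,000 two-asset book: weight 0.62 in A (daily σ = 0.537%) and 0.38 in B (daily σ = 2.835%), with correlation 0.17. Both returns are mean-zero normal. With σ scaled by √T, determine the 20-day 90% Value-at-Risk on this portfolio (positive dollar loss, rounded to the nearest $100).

$54,100

σ_p = √(0.62²·0.537² + 0.38²·2.835² + 2·0.17·0.62·0.38·0.537·2.835) = 1.180%.
σ_{20d} = 1.180% × √20 = 5.277%.
z(90%) = 1.282.
VaR = 1.282 × 5.277% = 6.765%; on $800,000 that is $54,120.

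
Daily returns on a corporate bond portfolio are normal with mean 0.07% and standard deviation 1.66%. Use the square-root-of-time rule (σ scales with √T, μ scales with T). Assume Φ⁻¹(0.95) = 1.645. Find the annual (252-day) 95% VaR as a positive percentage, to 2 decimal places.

25.71%

σ_{252d} = 1.66% × √252 = 26.352%; μ_{252d} = 252 × 0.07% = 17.640%.
VaR = −(17.640%) + 1.645 × 26.352% = 25.709%.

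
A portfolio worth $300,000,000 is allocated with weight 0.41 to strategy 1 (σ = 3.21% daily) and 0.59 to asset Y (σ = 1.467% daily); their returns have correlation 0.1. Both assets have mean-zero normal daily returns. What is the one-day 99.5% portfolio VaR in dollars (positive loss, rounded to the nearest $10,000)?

$12,720,000

σ_p² = 0.41²·3.21² + 0.59²·1.467² + 2·0.1·0.41·0.59·3.21·1.467 = 2.7091 (%²).
σ_p = √2.7091 = 1.646%.
At 99.5%, z = 2.576.
VaR = 2.576 × 1.646% = 4.240%; on $300,000,000 that is $12,720,000.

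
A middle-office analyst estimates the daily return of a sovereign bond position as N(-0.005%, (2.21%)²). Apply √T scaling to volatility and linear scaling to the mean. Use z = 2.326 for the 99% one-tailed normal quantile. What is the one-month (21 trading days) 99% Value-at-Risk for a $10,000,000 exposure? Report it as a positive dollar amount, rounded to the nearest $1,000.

$2,366,000

σ_{21d} = 2.21% × √21 = 10.127%; μ_{21d} = 21 × -0.005% = -0.105%.
VaR = −(-0.105%) + 2.326 × 10.127% = 23.660%.
On $10,000,000: 0.23660 × $10,000,000 = $2,366,000.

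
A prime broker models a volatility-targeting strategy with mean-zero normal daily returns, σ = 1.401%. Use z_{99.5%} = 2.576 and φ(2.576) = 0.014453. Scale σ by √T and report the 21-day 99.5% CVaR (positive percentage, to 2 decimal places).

σ_{21d} = 1.401% × √21 = 6.420%.
ES multiplier = φ(z)/(1−α) = 0.014453/0.005 = 2.891.
ES = 6.420% × 2.891 = 18.560%.

18.56%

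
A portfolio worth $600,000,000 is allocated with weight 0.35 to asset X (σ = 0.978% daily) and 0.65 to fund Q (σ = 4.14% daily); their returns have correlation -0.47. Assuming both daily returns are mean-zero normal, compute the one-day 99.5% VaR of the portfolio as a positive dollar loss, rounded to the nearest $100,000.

$39,400,000

σ_p² = 0.35²·0.978² + 0.65²·4.14² + 2·-0.47·0.35·0.65·0.978·4.14 = 6.4928 (%²).
σ_p = √6.4928 = 2.548%.
At 99.5%, z = 2.576.
VaR = 2.576 × 2.548% = 6.564%; on $600,000,000 that is $39,384,000.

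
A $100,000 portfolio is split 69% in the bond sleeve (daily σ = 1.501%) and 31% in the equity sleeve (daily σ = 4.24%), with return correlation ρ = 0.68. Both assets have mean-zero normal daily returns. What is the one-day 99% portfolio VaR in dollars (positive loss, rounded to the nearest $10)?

σ_p² = 0.69²·1.501² + 0.31²·4.24² + 2·0.68·0.69·0.31·1.501·4.24 = 4.6517 (%²).
σ_p = √4.6517 = 2.157%.
At 99%, z = 2.326.
VaR = 2.326 × 2.157% = 5.017%; on $100,000 that is $5,017.

$5,020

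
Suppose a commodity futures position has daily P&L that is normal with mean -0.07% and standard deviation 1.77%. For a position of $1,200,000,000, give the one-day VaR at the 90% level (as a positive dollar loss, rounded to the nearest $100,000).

At 90% one-sided, z = 1.282.
VaR = −μ + z·σ = −(-0.07%) + 1.282 × 1.77% = 2.339%.
On $1,200,000,000: 0.02339 × $1,200,000,000 = $28,068,000.

$28,100,000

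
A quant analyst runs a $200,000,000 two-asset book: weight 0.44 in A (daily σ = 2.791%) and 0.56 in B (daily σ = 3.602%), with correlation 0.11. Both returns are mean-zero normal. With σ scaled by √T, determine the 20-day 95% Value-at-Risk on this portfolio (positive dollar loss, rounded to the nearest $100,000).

σ_p = √(0.44²·2.791² + 0.56²·3.602² + 2·0.11·0.44·0.56·2.791·3.602) = 2.474%.
σ_{20d} = 2.474% × √20 = 11.064%.
z(95%) = 1.645.
VaR = 1.645 × 11.064% = 18.200%; on $200,000,000 that is $36,400,000.

$36,400,000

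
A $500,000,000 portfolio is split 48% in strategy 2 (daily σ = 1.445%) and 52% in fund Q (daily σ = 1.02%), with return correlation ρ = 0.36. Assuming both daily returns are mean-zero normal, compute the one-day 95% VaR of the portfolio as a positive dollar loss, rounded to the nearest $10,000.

$8,340,000

σ_p² = 0.48²·1.445² + 0.52²·1.02² + 2·0.36·0.48·0.52·1.445·1.02 = 1.0273 (%²).
σ_p = √1.0273 = 1.014%.
At 95%, z = 1.645.
VaR = 1.645 × 1.014% = 1.668%; on $500,000,000 that is $8,340,000.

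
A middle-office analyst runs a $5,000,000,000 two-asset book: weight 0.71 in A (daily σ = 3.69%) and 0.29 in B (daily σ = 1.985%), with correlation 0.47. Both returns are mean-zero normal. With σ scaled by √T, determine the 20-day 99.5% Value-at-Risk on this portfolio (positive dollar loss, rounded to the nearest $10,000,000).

σ_p = √(0.71²·3.69² + 0.29²·1.985² + 2·0.47·0.71·0.29·3.69·1.985) = 2.935%.
σ_{20d} = 2.935% × √20 = 13.126%.
z(99.5%) = 2.576.
VaR = 2.576 × 13.126% = 33.813%; on $5,000,000,000 that is $1,690,650,000.

$1,690,000,000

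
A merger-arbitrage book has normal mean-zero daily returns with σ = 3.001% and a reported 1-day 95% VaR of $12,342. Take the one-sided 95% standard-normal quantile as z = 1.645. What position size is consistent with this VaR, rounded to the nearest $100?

$250,000

VaR as a fraction of value: z·σ = 1.645 × 3.001% = 4.93665%.
Position = $12,342 / 0.0493664 = $250,008.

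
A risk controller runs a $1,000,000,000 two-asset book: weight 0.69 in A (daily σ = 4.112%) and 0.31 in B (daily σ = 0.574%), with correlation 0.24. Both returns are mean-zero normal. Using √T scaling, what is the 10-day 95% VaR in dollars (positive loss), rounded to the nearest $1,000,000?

$150,000,000

σ_p = √(0.69²·4.112² + 0.31²·0.574² + 2·0.24·0.69·0.31·4.112·0.574) = 2.885%.
σ_{10d} = 2.885% × √10 = 9.123%.
z(95%) = 1.645.
VaR = 1.645 × 9.123% = 15.007%; on $1,000,000,000 that is $150,070,000.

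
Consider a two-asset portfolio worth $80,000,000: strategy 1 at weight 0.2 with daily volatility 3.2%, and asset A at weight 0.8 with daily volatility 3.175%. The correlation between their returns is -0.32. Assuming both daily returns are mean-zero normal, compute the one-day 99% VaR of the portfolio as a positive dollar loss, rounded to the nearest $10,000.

σ_p² = 0.2²·3.2² + 0.8²·3.175² + 2·-0.32·0.2·0.8·3.2·3.175 = 5.8208 (%²).
σ_p = √5.8208 = 2.413%.
At 99%, z = 2.326.
VaR = 2.326 × 2.413% = 5.613%; on $80,000,000 that is $4,490,400.

$4,490,000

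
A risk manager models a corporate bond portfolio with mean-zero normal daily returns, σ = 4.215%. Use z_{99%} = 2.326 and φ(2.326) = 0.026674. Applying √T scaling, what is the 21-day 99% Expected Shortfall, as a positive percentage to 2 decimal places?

51.52%

σ_{21d} = 4.215% × √21 = 19.316%.
ES multiplier = φ(z)/(1−α) = 0.026674/0.01 = 2.667.
ES = 19.316% × 2.667 = 51.516%.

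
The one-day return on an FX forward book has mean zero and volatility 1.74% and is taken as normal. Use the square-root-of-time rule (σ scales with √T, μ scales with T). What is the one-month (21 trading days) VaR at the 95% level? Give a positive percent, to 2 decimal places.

At 95%, z = 1.645.
σ_{21d} = 1.74% × √21 = 7.974%.
VaR = 1.645 × 7.974% = 13.117%.

13.12%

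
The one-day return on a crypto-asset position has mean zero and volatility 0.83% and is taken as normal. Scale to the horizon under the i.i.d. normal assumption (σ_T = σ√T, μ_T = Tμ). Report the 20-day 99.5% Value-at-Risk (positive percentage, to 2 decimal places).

9.56%

At 99.5%, z = 2.576.
σ_{20d} = 0.83% × √20 = 3.712%.
VaR = 2.576 × 3.712% = 9.562%.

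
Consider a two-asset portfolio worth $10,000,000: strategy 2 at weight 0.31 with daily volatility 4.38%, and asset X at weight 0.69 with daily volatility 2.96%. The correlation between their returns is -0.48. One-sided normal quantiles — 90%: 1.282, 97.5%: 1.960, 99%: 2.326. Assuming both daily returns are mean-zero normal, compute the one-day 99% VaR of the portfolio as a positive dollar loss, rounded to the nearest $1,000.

$426,000

σ_p² = 0.31²·4.38² + 0.69²·2.96² + 2·-0.48·0.31·0.69·4.38·2.96 = 3.3528 (%²).
σ_p = √3.3528 = 1.831%.
VaR = 2.326 × 1.831% = 4.259%; on $10,000,000 that is $425,900.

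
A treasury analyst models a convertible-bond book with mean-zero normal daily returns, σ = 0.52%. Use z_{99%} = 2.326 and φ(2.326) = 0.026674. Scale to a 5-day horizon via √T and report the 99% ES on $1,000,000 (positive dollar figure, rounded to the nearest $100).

$31,000

σ_{5d} = 0.52% × √5 = 1.163%.
ES multiplier = φ(z)/(1−α) = 0.026674/0.01 = 2.667.
ES = 1.163% × 2.667 = 3.102%; on $1,000,000: $31,020.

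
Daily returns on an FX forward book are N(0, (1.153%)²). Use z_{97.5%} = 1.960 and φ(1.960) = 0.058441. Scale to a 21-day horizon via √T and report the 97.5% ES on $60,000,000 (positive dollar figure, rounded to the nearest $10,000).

$7,410,000

σ_{21d} = 1.153% × √21 = 5.284%.
ES multiplier = φ(z)/(1−α) = 0.058441/0.025 = 2.338.
ES = 5.284% × 2.338 = 12.354%; on $60,000,000: $7,412,400.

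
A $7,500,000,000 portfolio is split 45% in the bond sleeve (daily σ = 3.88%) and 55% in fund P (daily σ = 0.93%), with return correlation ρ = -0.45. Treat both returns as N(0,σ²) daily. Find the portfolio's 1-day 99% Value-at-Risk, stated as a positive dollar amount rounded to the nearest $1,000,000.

σ_p² = 0.45²·3.88² + 0.55²·0.93² + 2·-0.45·0.45·0.55·3.88·0.93 = 2.5064 (%²).
σ_p = √2.5064 = 1.583%.
At 99%, z = 2.326.
VaR = 2.326 × 1.583% = 3.682%; on $7,500,000,000 that is $276,150,000.

$276,000,000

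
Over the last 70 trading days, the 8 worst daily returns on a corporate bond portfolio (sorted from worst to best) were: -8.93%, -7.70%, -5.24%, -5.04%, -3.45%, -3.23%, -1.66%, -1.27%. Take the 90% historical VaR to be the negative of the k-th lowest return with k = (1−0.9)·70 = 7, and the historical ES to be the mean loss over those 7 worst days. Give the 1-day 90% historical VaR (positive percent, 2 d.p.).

1.66%

k = 7; the 7th lowest return is -1.66%, so VaR = 1.66%.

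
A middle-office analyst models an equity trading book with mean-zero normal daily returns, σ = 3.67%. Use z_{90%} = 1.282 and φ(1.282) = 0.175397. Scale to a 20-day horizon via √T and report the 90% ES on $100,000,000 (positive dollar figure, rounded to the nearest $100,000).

$28,800,000

σ_{20d} = 3.67% × √20 = 16.413%.
ES multiplier = φ(z)/(1−α) = 0.175397/0.1 = 1.754.
ES = 16.413% × 1.754 = 28.788%; on $100,000,000: $28,788,000.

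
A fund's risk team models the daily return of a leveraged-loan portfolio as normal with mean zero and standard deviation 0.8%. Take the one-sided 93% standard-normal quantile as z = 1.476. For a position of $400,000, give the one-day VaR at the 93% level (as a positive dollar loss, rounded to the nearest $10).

VaR = z·σ = 1.476 × 0.8% = 1.181%.
On $400,000: 0.01181 × $400,000 = $4,724.

$4,720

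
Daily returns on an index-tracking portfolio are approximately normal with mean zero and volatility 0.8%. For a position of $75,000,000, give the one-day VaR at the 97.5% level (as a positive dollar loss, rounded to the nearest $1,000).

$1,176,000

At 97.5% one-sided, z = 1.960.
VaR = z·σ = 1.960 × 0.8% = 1.568%.
On $75,000,000: 0.01568 × $75,000,000 = $1,176,000.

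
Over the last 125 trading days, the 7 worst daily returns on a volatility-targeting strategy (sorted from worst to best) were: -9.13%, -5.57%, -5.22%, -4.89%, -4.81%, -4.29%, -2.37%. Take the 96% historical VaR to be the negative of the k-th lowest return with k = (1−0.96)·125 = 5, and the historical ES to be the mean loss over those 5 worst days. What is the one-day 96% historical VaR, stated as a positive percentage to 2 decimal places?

k = 5; the 5th lowest return is -4.81%, so VaR = 4.81%.

4.81%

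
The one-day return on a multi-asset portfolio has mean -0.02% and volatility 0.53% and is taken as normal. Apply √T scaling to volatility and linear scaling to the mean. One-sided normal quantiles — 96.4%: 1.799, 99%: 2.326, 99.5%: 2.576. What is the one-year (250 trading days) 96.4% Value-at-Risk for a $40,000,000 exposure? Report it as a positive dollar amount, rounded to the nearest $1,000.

σ_{250d} = 0.53% × √250 = 8.380%; μ_{250d} = 250 × -0.02% = -5.000%.
VaR = −(-5.000%) + 1.799 × 8.380% = 20.076%.
On $40,000,000: 0.20076 × $40,000,000 = $8,030,400.

$8,030,000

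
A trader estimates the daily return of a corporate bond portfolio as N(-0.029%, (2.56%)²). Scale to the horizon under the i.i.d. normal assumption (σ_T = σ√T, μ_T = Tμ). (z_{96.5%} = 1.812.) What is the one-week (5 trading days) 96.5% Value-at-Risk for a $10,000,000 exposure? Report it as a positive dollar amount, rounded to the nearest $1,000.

$1,052,000

σ_{5d} = 2.56% × √5 = 5.724%; μ_{5d} = 5 × -0.029% = -0.145%.
VaR = −(-0.145%) + 1.812 × 5.724% = 10.517%.
On $10,000,000: 0.10517 × $10,000,000 = $1,051,700.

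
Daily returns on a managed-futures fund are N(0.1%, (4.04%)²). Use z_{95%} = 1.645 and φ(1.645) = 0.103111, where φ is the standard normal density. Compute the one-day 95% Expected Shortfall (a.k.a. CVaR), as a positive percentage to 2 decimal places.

8.23%

Tail multiplier: φ(z)/(1−α) = 0.103111 / 0.05 = 2.062.
ES = −(0.1%) + 4.04% × 2.062 = 8.230%.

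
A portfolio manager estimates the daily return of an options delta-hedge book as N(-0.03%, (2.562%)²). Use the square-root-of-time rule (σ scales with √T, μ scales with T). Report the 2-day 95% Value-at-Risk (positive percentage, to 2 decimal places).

At 95%, z = 1.645.
σ_{2d} = 2.562% × √2 = 3.623%; μ_{2d} = 2 × -0.03% = -0.060%.
VaR = −(-0.060%) + 1.645 × 3.623% = 6.020%.

6.02%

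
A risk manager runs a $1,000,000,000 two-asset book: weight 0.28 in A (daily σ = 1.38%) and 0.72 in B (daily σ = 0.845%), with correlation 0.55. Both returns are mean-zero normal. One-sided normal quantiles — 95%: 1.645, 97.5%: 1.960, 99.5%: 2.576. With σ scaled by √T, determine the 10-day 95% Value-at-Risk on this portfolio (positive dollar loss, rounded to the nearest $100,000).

σ_p = √(0.28²·1.38² + 0.72²·0.845² + 2·0.55·0.28·0.72·1.38·0.845) = 0.882%.
σ_{10d} = 0.882% × √10 = 2.789%.
VaR = 1.645 × 2.789% = 4.588%; on $1,000,000,000 that is $45,880,000.

$45,900,000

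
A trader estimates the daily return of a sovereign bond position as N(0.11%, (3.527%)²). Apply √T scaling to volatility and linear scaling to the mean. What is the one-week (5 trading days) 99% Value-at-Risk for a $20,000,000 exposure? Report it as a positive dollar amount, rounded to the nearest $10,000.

At 99%, z = 2.326.
σ_{5d} = 3.527% × √5 = 7.887%; μ_{5d} = 5 × 0.11% = 0.550%.
VaR = −(0.550%) + 2.326 × 7.887% = 17.795%.
On $20,000,000: 0.17795 × $20,000,000 = $3,559,000.

$3,560,000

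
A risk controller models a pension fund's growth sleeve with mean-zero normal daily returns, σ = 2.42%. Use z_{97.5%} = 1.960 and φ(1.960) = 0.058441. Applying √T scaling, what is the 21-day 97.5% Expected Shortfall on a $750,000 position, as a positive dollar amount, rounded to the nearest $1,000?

σ_{21d} = 2.42% × √21 = 11.090%.
ES multiplier = φ(z)/(1−α) = 0.058441/0.025 = 2.338.
ES = 11.090% × 2.338 = 25.928%; on $750,000: $194,460.

$194,000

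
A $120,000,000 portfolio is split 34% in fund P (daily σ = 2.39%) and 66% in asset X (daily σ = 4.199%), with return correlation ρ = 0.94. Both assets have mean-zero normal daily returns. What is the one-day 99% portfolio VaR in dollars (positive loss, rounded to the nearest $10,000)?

σ_p² = 0.34²·2.39² + 0.66²·4.199² + 2·0.94·0.34·0.66·2.39·4.199 = 12.5744 (%²).
σ_p = √12.5744 = 3.546%.
At 99%, z = 2.326.
VaR = 2.326 × 3.546% = 8.248%; on $120,000,000 that is $9,897,600.

$9,900,000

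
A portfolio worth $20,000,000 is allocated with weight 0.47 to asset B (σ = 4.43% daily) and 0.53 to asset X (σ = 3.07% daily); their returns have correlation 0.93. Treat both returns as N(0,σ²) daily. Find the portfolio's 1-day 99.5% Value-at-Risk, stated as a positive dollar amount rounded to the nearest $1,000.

$1,878,000

σ_p² = 0.47²·4.43² + 0.53²·3.07² + 2·0.93·0.47·0.53·4.43·3.07 = 13.2839 (%²).
σ_p = √13.2839 = 3.645%.
At 99.5%, z = 2.576.
VaR = 2.576 × 3.645% = 9.390%; on $20,000,000 that is $1,878,000.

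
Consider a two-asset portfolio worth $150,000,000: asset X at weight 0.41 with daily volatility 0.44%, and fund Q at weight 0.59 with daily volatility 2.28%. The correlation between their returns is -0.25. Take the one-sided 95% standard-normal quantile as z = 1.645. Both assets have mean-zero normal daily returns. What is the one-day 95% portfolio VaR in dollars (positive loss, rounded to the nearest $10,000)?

σ_p² = 0.41²·0.44² + 0.59²·2.28² + 2·-0.25·0.41·0.59·0.44·2.28 = 1.7208 (%²).
σ_p = √1.7208 = 1.312%.
VaR = 1.645 × 1.312% = 2.158%; on $150,000,000 that is $3,237,000.

$3,240,000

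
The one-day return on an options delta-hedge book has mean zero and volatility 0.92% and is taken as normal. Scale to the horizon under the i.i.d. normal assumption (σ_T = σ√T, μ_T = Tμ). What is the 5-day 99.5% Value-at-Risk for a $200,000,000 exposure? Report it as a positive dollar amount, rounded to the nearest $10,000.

At 99.5%, z = 2.576.
σ_{5d} = 0.92% × √5 = 2.057%.
VaR = 2.576 × 2.057% = 5.299%.
On $200,000,000: 0.05299 × $200,000,000 = $10,598,000.

$10,600,000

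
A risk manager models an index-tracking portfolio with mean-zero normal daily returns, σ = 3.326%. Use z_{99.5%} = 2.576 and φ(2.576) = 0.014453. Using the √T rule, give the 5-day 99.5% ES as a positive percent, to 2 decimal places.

σ_{5d} = 3.326% × √5 = 7.437%.
ES multiplier = φ(z)/(1−α) = 0.014453/0.005 = 2.891.
ES = 7.437% × 2.891 = 21.500%.

21.50%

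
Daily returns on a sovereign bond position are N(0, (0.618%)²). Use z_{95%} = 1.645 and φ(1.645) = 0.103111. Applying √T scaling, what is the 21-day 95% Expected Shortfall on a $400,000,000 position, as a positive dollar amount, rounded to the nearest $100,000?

$23,400,000

σ_{21d} = 0.618% × √21 = 2.832%.
ES multiplier = φ(z)/(1−α) = 0.103111/0.05 = 2.062.
ES = 2.832% × 2.062 = 5.840%; on $400,000,000: $23,360,000.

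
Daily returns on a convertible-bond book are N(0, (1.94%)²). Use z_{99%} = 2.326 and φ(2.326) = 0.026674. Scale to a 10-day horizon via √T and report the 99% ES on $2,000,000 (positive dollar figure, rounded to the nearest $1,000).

$327,000

σ_{10d} = 1.94% × √10 = 6.135%.
ES multiplier = φ(z)/(1−α) = 0.026674/0.01 = 2.667.
ES = 6.135% × 2.667 = 16.362%; on $2,000,000: $327,240.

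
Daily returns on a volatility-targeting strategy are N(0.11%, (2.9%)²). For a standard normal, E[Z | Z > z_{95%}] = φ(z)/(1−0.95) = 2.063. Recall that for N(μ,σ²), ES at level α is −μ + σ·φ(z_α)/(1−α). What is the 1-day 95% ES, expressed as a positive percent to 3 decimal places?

5.873%

ES = −(0.11%) + 2.9% × 2.063 = 5.873%.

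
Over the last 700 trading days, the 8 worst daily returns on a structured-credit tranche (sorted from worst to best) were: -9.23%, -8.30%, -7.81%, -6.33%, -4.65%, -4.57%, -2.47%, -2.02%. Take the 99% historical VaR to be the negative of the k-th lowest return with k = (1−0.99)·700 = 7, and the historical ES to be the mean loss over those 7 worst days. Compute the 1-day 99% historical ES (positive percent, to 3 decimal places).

6.194%

The 7 worst returns sum to -43.36%.
ES = −(-43.36%) / 7 = 6.1942…% ≈ 6.194%.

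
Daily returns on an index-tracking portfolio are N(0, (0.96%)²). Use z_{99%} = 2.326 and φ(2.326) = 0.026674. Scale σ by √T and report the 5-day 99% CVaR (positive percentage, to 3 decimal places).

σ_{5d} = 0.96% × √5 = 2.147%.
ES multiplier = φ(z)/(1−α) = 0.026674/0.01 = 2.667.
ES = 2.147% × 2.667 = 5.726%.

5.726%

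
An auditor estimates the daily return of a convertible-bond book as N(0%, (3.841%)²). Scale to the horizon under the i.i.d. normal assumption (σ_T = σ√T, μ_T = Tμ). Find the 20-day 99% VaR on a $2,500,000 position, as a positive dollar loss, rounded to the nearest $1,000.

At 99%, z = 2.326.
σ_{20d} = 3.841% × √20 = 17.177%.
VaR = 2.326 × 17.177% = 39.954%.
On $2,500,000: 0.39954 × $2,500,000 = $998,850.

$999,000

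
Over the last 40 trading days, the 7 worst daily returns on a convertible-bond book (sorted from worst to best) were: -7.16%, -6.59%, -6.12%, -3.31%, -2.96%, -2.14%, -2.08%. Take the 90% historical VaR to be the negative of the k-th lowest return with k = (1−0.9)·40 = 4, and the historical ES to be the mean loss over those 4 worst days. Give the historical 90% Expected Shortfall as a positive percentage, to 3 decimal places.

The 4 worst returns sum to -23.18%.
ES = −(-23.18%) / 4 = 5.795%.

5.795%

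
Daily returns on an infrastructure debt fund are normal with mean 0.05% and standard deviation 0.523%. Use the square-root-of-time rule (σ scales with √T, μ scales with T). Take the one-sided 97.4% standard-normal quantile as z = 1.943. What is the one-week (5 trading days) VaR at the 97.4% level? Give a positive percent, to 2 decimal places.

2.02%

σ_{5d} = 0.523% × √5 = 1.169%; μ_{5d} = 5 × 0.05% = 0.250%.
VaR = −(0.250%) + 1.943 × 1.169% = 2.021%.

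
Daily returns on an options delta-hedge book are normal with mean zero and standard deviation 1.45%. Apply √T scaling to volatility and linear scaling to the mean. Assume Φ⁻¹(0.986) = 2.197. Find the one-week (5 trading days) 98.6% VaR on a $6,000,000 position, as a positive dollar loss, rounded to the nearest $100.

$427,400

σ_{5d} = 1.45% × √5 = 3.242%.
VaR = 2.197 × 3.242% = 7.123%.
On $6,000,000: 0.07123 × $6,000,000 = $427,380.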